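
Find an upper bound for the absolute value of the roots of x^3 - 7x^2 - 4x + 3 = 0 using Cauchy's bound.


Cauchy's bound: all roots r satisfy |r| <= 1 + max(|a_i/a_n|) for i = 0,...,n-1
where a_n is the leading coefficient.

Coefficients: [1, -7, -4, 3]
Leading coefficient a_n = 1
Ratios |a_i/a_n|: 7, 4, 3
Maximum ratio: 7
Cauchy's bound: |r| <= 1 + 7 = 8

Upper bound = 8


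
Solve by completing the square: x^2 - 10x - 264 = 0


Start: x^2 - 10x - 264 = 0
Move constant: x^2 - 10x = 264
Half of -10 is -5, squared is 25
Add 25 to both sides: x^2 - 10x + 25 = 289
(x - 5)^2 = 289
x - 5 = ±17
x = 5 + 17 = 22 or x = 5 - 17 = -12

x = -12, x = 22


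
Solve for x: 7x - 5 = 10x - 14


Starting with: 7x - 5 = 10x - 14
Move all x terms to left: (7 - 10)x = -14 + 5
Simplify: -3x = -9
Divide both sides by -3: x = 3

x = 3


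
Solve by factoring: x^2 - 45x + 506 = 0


We need two numbers that multiply to 506 and add to -45.
Those numbers are -22 and -23 (since (-22) * (-23) = 506 and (-22) + (-23) = -45).
So x^2 - 45x + 506 = (x - 22)(x - 23) = 0
Setting each factor to zero: x = 22 or x = 23

x = 22, x = 23


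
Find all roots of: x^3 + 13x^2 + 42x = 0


The constant term is 0, so x = 0 is a root. Factor out x:
  x^2 + 13x + 42 = 0
Solve the quadratic x^2 + 13x + 42 = 0: discriminant = 13^2 - 4(1)(42) = 169 - 168 = 1.
sqrt(1) = 1, so x = (-13 ± 1)/2: x = -6 or x = -7.
Collecting all roots found:

x = -7, x = -6, x = 0


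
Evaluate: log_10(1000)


We need the exponent such that 10^? = 1000
10^3 = 1000
Therefore log_10(1000) = 3

3


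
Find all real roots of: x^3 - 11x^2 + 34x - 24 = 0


Let p(x) = x^3 - 11x^2 + 34x - 24. By the rational root theorem (leading coefficient 1), any rational root is an integer divisor of 24: try ±1, ±2, ... in turn.
Test x = 1: value = 0 ✓, so (x - 1) is a factor.
Synthetic division by (x - 1): bring down 1; 1(1) - 11 = -10; (-10)(1) + 34 = 24; 24(1) - 24 = 0 → quotient x^2 - 10x + 24, remainder 0.
Solve the quadratic x^2 - 10x + 24 = 0: discriminant = (-10)^2 - 4(1)(24) = 100 - 96 = 4.
sqrt(4) = 2, so x = (10 ± 2)/2: x = 6 or x = 4.

x = 1, x = 4, x = 6


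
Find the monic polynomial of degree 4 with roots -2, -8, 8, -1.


A monic polynomial with roots -2, -8, 8, -1 is:
p(x) = (x + 2)(x + 8)(x - 8)(x + 1)
After multiplying by (x + 2): x + 2
After multiplying by (x + 8): x^2 + 10x + 16
After multiplying by (x - 8): x^3 + 2x^2 - 64x - 128
After multiplying by (x + 1): x^4 + 3x^3 - 62x^2 - 192x - 128

x^4 + 3x^3 - 62x^2 - 192x - 128


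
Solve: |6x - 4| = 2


An absolute value equation |expr| = 2 gives two cases:
Case 1: 6x - 4 = 2
  6x = 6, so x = 1
Case 2: 6x - 4 = -2
  6x = 2, so x = 1/3

x = 1/3, x = 1


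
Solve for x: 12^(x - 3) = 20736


Express both sides with the same base.
20736 = 12^4
Since the bases match, equate exponents: x - 3 = 4
So x = 4 - (-3) = 7

x = 7


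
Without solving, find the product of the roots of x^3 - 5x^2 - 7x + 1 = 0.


By Vieta's formulas for x^3 + bx^2 + cx + d = 0:
  r1 + r2 + r3 = -b/a = 5
  r1*r2 + r1*r3 + r2*r3 = c/a = -7
  r1*r2*r3 = -d/a = -1


Product = -1


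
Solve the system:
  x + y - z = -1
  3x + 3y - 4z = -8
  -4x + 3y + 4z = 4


Using Cramer's rule. Expand each determinant along the first row.
D  = 1*[3*4 - (-4)*3] - 1*[3*4 - (-4)*(-4)] + (-1)*[3*3 - 3*(-4)]
  = 1*(24) - 1*(-4) + (-1)*(21) = 7
Dx = (-1)*[3*4 - (-4)*3] - 1*[(-8)*4 - (-4)*4] + (-1)*[(-8)*3 - 3*4]
  = (-1)*(24) - 1*(-16) + (-1)*(-36) = 28
Dy = 1*[(-8)*4 - (-4)*4] - (-1)*[3*4 - (-4)*(-4)] + (-1)*[3*4 - (-8)*(-4)]
  = 1*(-16) - (-1)*(-4) + (-1)*(-20) = 0
Dz = 1*[3*4 - (-8)*3] - 1*[3*4 - (-8)*(-4)] + (-1)*[3*3 - 3*(-4)]
  = 1*(36) - 1*(-20) + (-1)*(21) = 35
x = Dx/D = 28/7 = 4, y = Dy/D = 0/7 = 0, z = Dz/D = 35/7 = 5
Check eq1: (1)(4) + (1)(0) + (-1)(5) = -1 = -1 ✓
Check eq2: (3)(4) + (3)(0) + (-4)(5) = -8 = -8 ✓
Check eq3: (-4)(4) + (3)(0) + (4)(5) = 4 = 4 ✓

x = 4, y = 0, z = 5


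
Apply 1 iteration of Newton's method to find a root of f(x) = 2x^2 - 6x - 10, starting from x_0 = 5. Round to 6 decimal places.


Newton's method: x_(n+1) = x_n - f(x_n)/f'(x_n)
f(x) = 2x^2 - 6x - 10
f'(x) = 4x - 6

Iteration 1:
  f(5.000000) = 10.000000
  f'(5.000000) = 14.000000
  x_1 = 5.000000 - (10.000000)/(14.000000) = 4.285714

x_1 = 4.285714


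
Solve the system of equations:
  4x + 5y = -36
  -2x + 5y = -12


Using Cramer's rule:
Determinant D = (4)(5) - (-2)(5) = 20 + 10 = 30
Dx = (-36)(5) - (-12)(5) = -180 + 60 = -120
Dy = (4)(-12) - (-2)(-36) = -48 - 72 = -120
x = Dx/D = -120/30 = -4
y = Dy/D = -120/30 = -4

x = -4, y = -4


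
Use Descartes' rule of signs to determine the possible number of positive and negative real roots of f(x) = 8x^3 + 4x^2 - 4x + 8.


Descartes' rule of signs:

For positive roots, count sign changes in f(x) = 8x^3 + 4x^2 - 4x + 8:
Signs of coefficients: +, +, -, +
Number of sign changes: 2
Possible positive real roots: 2, 0

For negative roots, examine f(-x) = -8x^3 + 4x^2 + 4x + 8:
Signs of coefficients: -, +, +, +
Number of sign changes: 1
Possible negative real roots: 1

Positive roots: 2 or 0; Negative roots: 1


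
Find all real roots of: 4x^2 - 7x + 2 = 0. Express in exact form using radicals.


Using the quadratic formula: x = (-b ± sqrt(b^2 - 4ac)) / (2a)
Here a = 4, b = -7, c = 2
Discriminant = b^2 - 4ac = (-7)^2 - 4(4)(2) = 49 - 32 = 17
Since discriminant = 17 > 0, there are two real roots.
x = (7 ± sqrt(17)) / 8
Numerically: x ≈ 1.3904 or x ≈ 0.3596

x = (7 + sqrt(17)) / 8 or x = (7 - sqrt(17)) / 8


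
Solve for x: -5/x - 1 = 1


Subtract -1 from both sides: -5/x = 2
Multiply both sides by x: -5 = 2 * x
Divide by 2: x = -5/2

x = -5/2


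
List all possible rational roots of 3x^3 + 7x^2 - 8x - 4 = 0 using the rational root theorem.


Rational root theorem: possible roots are ±p/q where:
  p divides the constant term (-4): p ∈ {1, 2, 4}
  q divides the leading coefficient (3): q ∈ {1, 3}

All possible rational roots: -4, -2, -4/3, -1, -2/3, -1/3, 1/3, 2/3, 1, 4/3, 2, 4

-4, -2, -4/3, -1, -2/3, -1/3, 1/3, 2/3, 1, 4/3, 2, 4


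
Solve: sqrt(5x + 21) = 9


Square both sides: 5x + 21 = 9^2 = 81
5x = 81 - 21 = 60
x = 12
Check: sqrt(5*12 + 21) = sqrt(81) = 9 ✓

x = 12


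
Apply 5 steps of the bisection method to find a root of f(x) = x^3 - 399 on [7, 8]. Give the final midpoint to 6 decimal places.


f(x) = x^3 - 399
f(7) = -56 < 0
f(8) = 113 > 0

Step 1: midpoint = (7.000000 + 8.000000)/2 = 7.500000
  f(7.500000) = 22.875000
  f(mid) > 0, so root is in [7.000000, 7.500000]

Step 2: midpoint = (7.000000 + 7.500000)/2 = 7.250000
  f(7.250000) = -17.921875
  f(mid) < 0, so root is in [7.250000, 7.500000]

Step 3: midpoint = (7.250000 + 7.500000)/2 = 7.375000
  f(7.375000) = 2.130859
  f(mid) > 0, so root is in [7.250000, 7.375000]

Step 4: midpoint = (7.250000 + 7.375000)/2 = 7.312500
  f(7.312500) = -7.981201
  f(mid) < 0, so root is in [7.312500, 7.375000]

Step 5: midpoint = (7.312500 + 7.375000)/2 = 7.343750
  f(7.343750) = -2.946686
  f(mid) < 0, so root is in [7.343750, 7.375000]

midpoint = 7.343750


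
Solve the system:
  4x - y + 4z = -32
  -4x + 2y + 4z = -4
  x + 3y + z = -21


Using Cramer's rule. Expand each determinant along the first row.
D  = 4*[2*1 - 4*3] - (-1)*[(-4)*1 - 4*1] + 4*[(-4)*3 - 2*1]
  = 4*(-10) - (-1)*(-8) + 4*(-14) = -104
Dx = (-32)*[2*1 - 4*3] - (-1)*[(-4)*1 - 4*(-21)] + 4*[(-4)*3 - 2*(-21)]
  = (-32)*(-10) - (-1)*(80) + 4*(30) = 520
Dy = 4*[(-4)*1 - 4*(-21)] - (-32)*[(-4)*1 - 4*1] + 4*[(-4)*(-21) - (-4)*1]
  = 4*(80) - (-32)*(-8) + 4*(88) = 416
Dz = 4*[2*(-21) - (-4)*3] - (-1)*[(-4)*(-21) - (-4)*1] + (-32)*[(-4)*3 - 2*1]
  = 4*(-30) - (-1)*(88) + (-32)*(-14) = 416
x = Dx/D = 520/-104 = -5, y = Dy/D = 416/-104 = -4, z = Dz/D = 416/-104 = -4
Check eq1: (4)(-5) + (-1)(-4) + (4)(-4) = -32 = -32 ✓
Check eq2: (-4)(-5) + (2)(-4) + (4)(-4) = -4 = -4 ✓
Check eq3: (1)(-5) + (3)(-4) + (1)(-4) = -21 = -21 ✓

x = -5, y = -4, z = -4


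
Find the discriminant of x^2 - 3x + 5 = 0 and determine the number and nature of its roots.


For ax^2 + bx + c = 0, discriminant D = b^2 - 4ac
Here a = 1, b = -3, c = 5
D = (-3)^2 - 4(1)(5) = 9 - 20 = -11

D = -11 < 0
The equation has no real roots (2 complex conjugate roots).

Discriminant = -11, no real roots (2 complex conjugate roots)


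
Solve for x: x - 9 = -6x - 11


Starting with: x - 9 = -6x - 11
Move all x terms to left: (1 + 6)x = -11 + 9
Simplify: 7x = -2
Divide both sides by 7: x = -2/7

x = -2/7


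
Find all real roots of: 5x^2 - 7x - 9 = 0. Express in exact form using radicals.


Using the quadratic formula: x = (-b ± sqrt(b^2 - 4ac)) / (2a)
Here a = 5, b = -7, c = -9
Discriminant = b^2 - 4ac = (-7)^2 - 4(5)(-9) = 49 + 180 = 229
Since discriminant = 229 > 0, there are two real roots.
x = (7 ± sqrt(229)) / 10
Numerically: x ≈ 2.2133 or x ≈ -0.8133

x = (7 + sqrt(229)) / 10 or x = (7 - sqrt(229)) / 10


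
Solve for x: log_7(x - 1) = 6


Convert to exponential form: x - 1 = 7^6 = 117649
x = 117649 + 1 = 117650
Check: log_7(117650 - 1) = log_7(117649) = log_7(117649) = 6 ✓

x = 117650


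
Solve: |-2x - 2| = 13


An absolute value equation |expr| = 13 gives two cases:
Case 1: -2x - 2 = 13
  -2x = 15, so x = -15/2
Case 2: -2x - 2 = -13
  -2x = -11, so x = 11/2

x = -15/2, x = 11/2


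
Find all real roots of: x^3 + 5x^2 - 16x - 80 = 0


Let p(x) = x^3 + 5x^2 - 16x - 80. By the rational root theorem (leading coefficient 1), any rational root is an integer divisor of 80: try ±1, ±2, ... in turn.
Test x = 1: value = -90 ≠ 0.
Test x = -1: value = -60 ≠ 0.
Test x = 2: value = -84 ≠ 0.
Test x = -2: value = -36 ≠ 0.
Test x = 4: value = 0 ✓, so (x - 4) is a factor.
Synthetic division by (x - 4): bring down 1; 1(4) + 5 = 9; 9(4) - 16 = 20; 20(4) - 80 = 0 → quotient x^2 + 9x + 20, remainder 0.
Solve the quadratic x^2 + 9x + 20 = 0: discriminant = 9^2 - 4(1)(20) = 81 - 80 = 1.
sqrt(1) = 1, so x = (-9 ± 1)/2: x = -4 or x = -5.

x = -5, x = -4, x = 4


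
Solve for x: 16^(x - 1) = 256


Express both sides with the same base.
256 = 16^2
Since the bases match, equate exponents: x - 1 = 2
So x = 2 - (-1) = 3

x = 3


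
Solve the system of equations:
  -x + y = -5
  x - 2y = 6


Using Cramer's rule:
Determinant D = (-1)(-2) - (1)(1) = 2 - 1 = 1
Dx = (-5)(-2) - (6)(1) = 10 - 6 = 4
Dy = (-1)(6) - (1)(-5) = -6 + 5 = -1
x = Dx/D = 4/1 = 4
y = Dy/D = -1/1 = -1

x = 4, y = -1


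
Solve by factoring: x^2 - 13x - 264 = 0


We need two numbers that multiply to -264 and add to -13.
Those numbers are 11 and -24 (since 11 * (-24) = -264 and 11 + (-24) = -13).
So x^2 - 13x - 264 = (x + 11)(x - 24) = 0
Setting each factor to zero: x = -11 or x = 24

x = -11, x = 24


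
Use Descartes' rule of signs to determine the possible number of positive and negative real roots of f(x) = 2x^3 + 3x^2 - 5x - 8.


Descartes' rule of signs:

For positive roots, count sign changes in f(x) = 2x^3 + 3x^2 - 5x - 8:
Signs of coefficients: +, +, -, -
Number of sign changes: 1
Possible positive real roots: 1

For negative roots, examine f(-x) = -2x^3 + 3x^2 + 5x - 8:
Signs of coefficients: -, +, +, -
Number of sign changes: 2
Possible negative real roots: 2, 0

Positive roots: 1; Negative roots: 2 or 0


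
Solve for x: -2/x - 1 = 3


Subtract -1 from both sides: -2/x = 4
Multiply both sides by x: -2 = 4 * x
Divide by 4: x = -1/2

x = -1/2


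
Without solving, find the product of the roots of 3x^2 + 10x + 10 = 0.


By Vieta's formulas for ax^2 + bx + c = 0:
  Sum of roots = -b/a
  Product of roots = c/a

Here a = 3, b = 10, c = 10
Sum = -(10)/3 = -10/3
Product = 10/3 = 10/3

Product = 10/3


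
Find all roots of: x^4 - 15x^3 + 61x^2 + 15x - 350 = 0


Let p(x) = x^4 - 15x^3 + 61x^2 + 15x - 350. By the rational root theorem (leading coefficient 1), any rational root is an integer divisor of 350: try ±1, ±2, ... in turn.
Test x = 1: value = -288 ≠ 0.
Test x = -1: value = -288 ≠ 0.
Test x = 2: value = -180 ≠ 0.
Test x = -2: value = 0 ✓, so (x + 2) is a factor.
Synthetic division by (x + 2): bring down 1; 1(-2) - 15 = -17; (-17)(-2) + 61 = 95; 95(-2) + 15 = -175; (-175)(-2) - 350 = 0 → quotient x^3 - 17x^2 + 95x - 175, remainder 0.
Continue with the quotient x^3 - 17x^2 + 95x - 175 (candidates must divide 175).
Test x = 5: value = 0 ✓, so (x - 5) is a factor.
Synthetic division by (x - 5): bring down 1; 1(5) - 17 = -12; (-12)(5) + 95 = 35; 35(5) - 175 = 0 → quotient x^2 - 12x + 35, remainder 0.
Solve the quadratic x^2 - 12x + 35 = 0: discriminant = (-12)^2 - 4(1)(35) = 144 - 140 = 4.
sqrt(4) = 2, so x = (12 ± 2)/2: x = 7 or x = 5.
Collecting all roots found:

x = -2, x = 5 (multiplicity 2), x = 7


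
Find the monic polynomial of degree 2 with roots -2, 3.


A monic polynomial with roots -2, 3 is:
p(x) = (x + 2)(x - 3)
After multiplying by (x + 2): x + 2
After multiplying by (x - 3): x^2 - x - 6

x^2 - x - 6


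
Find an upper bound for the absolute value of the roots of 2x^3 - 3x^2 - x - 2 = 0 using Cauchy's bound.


Cauchy's bound: all roots r satisfy |r| <= 1 + max(|a_i/a_n|) for i = 0,...,n-1
where a_n is the leading coefficient.

Coefficients: [2, -3, -1, -2]
Leading coefficient a_n = 2
Ratios |a_i/a_n|: 3/2, 1/2, 1
Maximum ratio: 3/2
Cauchy's bound: |r| <= 1 + 3/2 = 5/2

Upper bound = 5/2


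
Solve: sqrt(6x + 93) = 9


Square both sides: 6x + 93 = 9^2 = 81
6x = 81 - 93 = -12
x = -2
Check: sqrt(6*(-2) + 93) = sqrt(81) = 9 ✓

x = -2


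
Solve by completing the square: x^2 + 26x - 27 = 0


Start: x^2 + 26x - 27 = 0
Move constant: x^2 + 26x = 27
Half of 26 is 13, squared is 169
Add 169 to both sides: x^2 + 26x + 169 = 196
(x + 13)^2 = 196
x + 13 = ±14
x = -13 + 14 = 1 or x = -13 - 14 = -27

x = -27, x = 1


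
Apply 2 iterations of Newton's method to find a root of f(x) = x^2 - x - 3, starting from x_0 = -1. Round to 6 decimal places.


Newton's method: x_(n+1) = x_n - f(x_n)/f'(x_n)
f(x) = x^2 - x - 3
f'(x) = 2x - 1

Iteration 1:
  f(-1.000000) = -1.000000
  f'(-1.000000) = -3.000000
  x_1 = -1.000000 - (-1.000000)/(-3.000000) = -1.333333

Iteration 2:
  f(-1.333333) = 0.111111
  f'(-1.333333) = -3.666667
  x_2 = -1.333333 - (0.111111)/(-3.666667) = -1.303030

x_2 = -1.303030


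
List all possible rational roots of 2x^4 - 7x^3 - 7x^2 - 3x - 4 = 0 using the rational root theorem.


Rational root theorem: possible roots are ±p/q where:
  p divides the constant term (-4): p ∈ {1, 2, 4}
  q divides the leading coefficient (2): q ∈ {1, 2}

All possible rational roots: -4, -2, -1, -1/2, 1/2, 1, 2, 4

-4, -2, -1, -1/2, 1/2, 1, 2, 4


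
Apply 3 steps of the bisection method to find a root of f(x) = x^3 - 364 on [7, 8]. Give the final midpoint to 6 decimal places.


f(x) = x^3 - 364
f(7) = -21 < 0
f(8) = 148 > 0

Step 1: midpoint = (7.000000 + 8.000000)/2 = 7.500000
  f(7.500000) = 57.875000
  f(mid) > 0, so root is in [7.000000, 7.500000]

Step 2: midpoint = (7.000000 + 7.500000)/2 = 7.250000
  f(7.250000) = 17.078125
  f(mid) > 0, so root is in [7.000000, 7.250000]

Step 3: midpoint = (7.000000 + 7.250000)/2 = 7.125000
  f(7.125000) = -2.294922
  f(mid) < 0, so root is in [7.125000, 7.250000]

midpoint = 7.125000


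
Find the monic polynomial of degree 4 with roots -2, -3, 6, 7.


A monic polynomial with roots -2, -3, 6, 7 is:
p(x) = (x + 2)(x + 3)(x - 6)(x - 7)
After multiplying by (x + 2): x + 2
After multiplying by (x + 3): x^2 + 5x + 6
After multiplying by (x - 6): x^3 - x^2 - 24x - 36
After multiplying by (x - 7): x^4 - 8x^3 - 17x^2 + 132x + 252

x^4 - 8x^3 - 17x^2 + 132x + 252


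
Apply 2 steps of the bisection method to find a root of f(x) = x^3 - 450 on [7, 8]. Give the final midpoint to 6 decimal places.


f(x) = x^3 - 450
f(7) = -107 < 0
f(8) = 62 > 0

Step 1: midpoint = (7.000000 + 8.000000)/2 = 7.500000
  f(7.500000) = -28.125000
  f(mid) < 0, so root is in [7.500000, 8.000000]

Step 2: midpoint = (7.500000 + 8.000000)/2 = 7.750000
  f(7.750000) = 15.484375
  f(mid) > 0, so root is in [7.500000, 7.750000]

midpoint = 7.750000


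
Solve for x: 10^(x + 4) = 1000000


Express both sides with the same base.
1000000 = 10^6
Since the bases match, equate exponents: x + 4 = 6
So x = 6 - (4) = 2

x = 2


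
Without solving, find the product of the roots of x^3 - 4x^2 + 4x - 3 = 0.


By Vieta's formulas for x^3 + bx^2 + cx + d = 0:
  r1 + r2 + r3 = -b/a = 4
  r1*r2 + r1*r3 + r2*r3 = c/a = 4
  r1*r2*r3 = -d/a = 3


Product = 3


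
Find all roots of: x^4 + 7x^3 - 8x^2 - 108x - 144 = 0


Let p(x) = x^4 + 7x^3 - 8x^2 - 108x - 144. By the rational root theorem (leading coefficient 1), any rational root is an integer divisor of 144: try ±1, ±2, ... in turn.
Test x = 1: value = -252 ≠ 0.
Test x = -1: value = -50 ≠ 0.
Test x = 2: value = -320 ≠ 0.
Test x = -2: value = 0 ✓, so (x + 2) is a factor.
Synthetic division by (x + 2): bring down 1; 1(-2) + 7 = 5; 5(-2) - 8 = -18; (-18)(-2) - 108 = -72; (-72)(-2) - 144 = 0 → quotient x^3 + 5x^2 - 18x - 72, remainder 0.
Continue with the quotient x^3 + 5x^2 - 18x - 72 (candidates must divide 72; re-test x = -2 first in case it repeats).
Test x = -2: value = -24 ≠ 0.
Test x = 3: value = -54 ≠ 0.
Test x = -3: value = 0 ✓, so (x + 3) is a factor.
Synthetic division by (x + 3): bring down 1; 1(-3) + 5 = 2; 2(-3) - 18 = -24; (-24)(-3) - 72 = 0 → quotient x^2 + 2x - 24, remainder 0.
Solve the quadratic x^2 + 2x - 24 = 0: discriminant = 2^2 - 4(1)(-24) = 4 + 96 = 100.
sqrt(100) = 10, so x = (-2 ± 10)/2: x = 4 or x = -6.
Collecting all roots found:

x = -6, x = -3, x = -2, x = 4


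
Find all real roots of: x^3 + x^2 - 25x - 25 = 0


Let p(x) = x^3 + x^2 - 25x - 25. By the rational root theorem (leading coefficient 1), any rational root is an integer divisor of 25: try ±1, ±2, ... in turn.
Test x = 1: value = -48 ≠ 0.
Test x = -1: value = 0 ✓, so (x + 1) is a factor.
Synthetic division by (x + 1): bring down 1; 1(-1) + 1 = 0; 0(-1) - 25 = -25; (-25)(-1) - 25 = 0 → quotient x^2 - 25, remainder 0.
Solve the quadratic x^2 - 25 = 0: discriminant = 0^2 - 4(1)(-25) = 0 + 100 = 100.
sqrt(100) = 10, so x = (0 ± 10)/2: x = 5 or x = -5.

x = -5, x = -1, x = 5


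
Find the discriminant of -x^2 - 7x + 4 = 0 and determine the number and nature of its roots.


For ax^2 + bx + c = 0, discriminant D = b^2 - 4ac
Here a = -1, b = -7, c = 4
D = (-7)^2 - 4(-1)(4) = 49 + 16 = 65

D = 65 > 0 but not a perfect square
The equation has 2 distinct real irrational roots.

Discriminant = 65, 2 distinct real irrational roots


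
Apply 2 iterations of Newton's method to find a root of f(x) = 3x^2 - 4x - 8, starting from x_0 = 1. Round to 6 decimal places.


Newton's method: x_(n+1) = x_n - f(x_n)/f'(x_n)
f(x) = 3x^2 - 4x - 8
f'(x) = 6x - 4

Iteration 1:
  f(1.000000) = -9.000000
  f'(1.000000) = 2.000000
  x_1 = 1.000000 - (-9.000000)/(2.000000) = 5.500000

Iteration 2:
  f(5.500000) = 60.750000
  f'(5.500000) = 29.000000
  x_2 = 5.500000 - (60.750000)/(29.000000) = 3.405172

x_2 = 3.405172


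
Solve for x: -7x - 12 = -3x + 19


Starting with: -7x - 12 = -3x + 19
Move all x terms to left: (-7 + 3)x = 19 + 12
Simplify: -4x = 31
Divide both sides by -4: x = -31/4

x = -31/4


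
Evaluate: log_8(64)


We need the exponent such that 8^? = 64
8^2 = 64
Therefore log_8(64) = 2

2


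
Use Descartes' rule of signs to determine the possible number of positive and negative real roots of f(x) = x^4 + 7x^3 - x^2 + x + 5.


Descartes' rule of signs:

For positive roots, count sign changes in f(x) = x^4 + 7x^3 - x^2 + x + 5:
Signs of coefficients: +, +, -, +, +
Number of sign changes: 2
Possible positive real roots: 2, 0

For negative roots, examine f(-x) = x^4 - 7x^3 - x^2 - x + 5:
Signs of coefficients: +, -, -, -, +
Number of sign changes: 2
Possible negative real roots: 2, 0

Positive roots: 2 or 0; Negative roots: 2 or 0


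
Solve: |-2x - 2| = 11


An absolute value equation |expr| = 11 gives two cases:
Case 1: -2x - 2 = 11
  -2x = 13, so x = -13/2
Case 2: -2x - 2 = -11
  -2x = -9, so x = 9/2

x = -13/2, x = 9/2


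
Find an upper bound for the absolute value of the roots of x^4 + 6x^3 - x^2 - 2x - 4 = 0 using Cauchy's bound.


Cauchy's bound: all roots r satisfy |r| <= 1 + max(|a_i/a_n|) for i = 0,...,n-1
where a_n is the leading coefficient.

Coefficients: [1, 6, -1, -2, -4]
Leading coefficient a_n = 1
Ratios |a_i/a_n|: 6, 1, 2, 4
Maximum ratio: 6
Cauchy's bound: |r| <= 1 + 6 = 7

Upper bound = 7


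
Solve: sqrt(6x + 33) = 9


Square both sides: 6x + 33 = 9^2 = 81
6x = 81 - 33 = 48
x = 8
Check: sqrt(6*8 + 33) = sqrt(81) = 9 ✓

x = 8


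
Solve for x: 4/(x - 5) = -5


Multiply both sides by (x - 5): 4 = -5(x - 5)
Distribute: 4 = -5x + 25
-5x = 4 - 25 = -21
x = 21/5

x = 21/5


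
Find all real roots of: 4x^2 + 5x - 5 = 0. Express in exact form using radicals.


Using the quadratic formula: x = (-b ± sqrt(b^2 - 4ac)) / (2a)
Here a = 4, b = 5, c = -5
Discriminant = b^2 - 4ac = 5^2 - 4(4)(-5) = 25 + 80 = 105
Since discriminant = 105 > 0, there are two real roots.
x = (-5 ± sqrt(105)) / 8
Numerically: x ≈ 0.6559 or x ≈ -1.9059

x = (-5 + sqrt(105)) / 8 or x = (-5 - sqrt(105)) / 8


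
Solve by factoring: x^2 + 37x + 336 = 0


We need two numbers that multiply to 336 and add to 37.
Those numbers are 16 and 21 (since 16 * 21 = 336 and 16 + 21 = 37).
So x^2 + 37x + 336 = (x + 16)(x + 21) = 0
Setting each factor to zero: x = -16 or x = -21

x = -21, x = -16


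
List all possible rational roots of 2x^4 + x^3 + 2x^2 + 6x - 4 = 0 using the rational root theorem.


Rational root theorem: possible roots are ±p/q where:
  p divides the constant term (-4): p ∈ {1, 2, 4}
  q divides the leading coefficient (2): q ∈ {1, 2}

All possible rational roots: -4, -2, -1, -1/2, 1/2, 1, 2, 4

-4, -2, -1, -1/2, 1/2, 1, 2, 4


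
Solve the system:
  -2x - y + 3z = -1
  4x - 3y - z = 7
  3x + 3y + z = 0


Using Cramer's rule. Expand each determinant along the first row.
D  = (-2)*[(-3)*1 - (-1)*3] - (-1)*[4*1 - (-1)*3] + 3*[4*3 - (-3)*3]
  = (-2)*(0) - (-1)*(7) + 3*(21) = 70
Dx = (-1)*[(-3)*1 - (-1)*3] - (-1)*[7*1 - (-1)*0] + 3*[7*3 - (-3)*0]
  = (-1)*(0) - (-1)*(7) + 3*(21) = 70
Dy = (-2)*[7*1 - (-1)*0] - (-1)*[4*1 - (-1)*3] + 3*[4*0 - 7*3]
  = (-2)*(7) - (-1)*(7) + 3*(-21) = -70
Dz = (-2)*[(-3)*0 - 7*3] - (-1)*[4*0 - 7*3] + (-1)*[4*3 - (-3)*3]
  = (-2)*(-21) - (-1)*(-21) + (-1)*(21) = 0
x = Dx/D = 70/70 = 1, y = Dy/D = -70/70 = -1, z = Dz/D = 0/70 = 0
Check eq1: (-2)(1) + (-1)(-1) + (3)(0) = -1 = -1 ✓
Check eq2: (4)(1) + (-3)(-1) + (-1)(0) = 7 = 7 ✓
Check eq3: (3)(1) + (3)(-1) + (1)(0) = 0 = 0 ✓

x = 1, y = -1, z = 0


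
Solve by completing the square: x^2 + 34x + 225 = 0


Start: x^2 + 34x + 225 = 0
Move constant: x^2 + 34x = -225
Half of 34 is 17, squared is 289
Add 289 to both sides: x^2 + 34x + 289 = 64
(x + 17)^2 = 64
x + 17 = ±8
x = -17 + 8 = -9 or x = -17 - 8 = -25

x = -25, x = -9


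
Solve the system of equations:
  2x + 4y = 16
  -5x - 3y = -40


Using Cramer's rule:
Determinant D = (2)(-3) - (-5)(4) = -6 + 20 = 14
Dx = (16)(-3) - (-40)(4) = -48 + 160 = 112
Dy = (2)(-40) - (-5)(16) = -80 + 80 = 0
x = Dx/D = 112/14 = 8
y = Dy/D = 0/14 = 0

x = 8, y = 0


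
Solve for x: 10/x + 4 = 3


Subtract 4 from both sides: 10/x = -1
Multiply both sides by x: 10 = -1 * x
Divide by -1: x = -10

x = -10


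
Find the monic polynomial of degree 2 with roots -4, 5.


A monic polynomial with roots -4, 5 is:
p(x) = (x + 4)(x - 5)
After multiplying by (x + 4): x + 4
After multiplying by (x - 5): x^2 - x - 20

x^2 - x - 20


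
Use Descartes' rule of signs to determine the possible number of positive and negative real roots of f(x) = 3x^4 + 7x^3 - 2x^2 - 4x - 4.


Descartes' rule of signs:

For positive roots, count sign changes in f(x) = 3x^4 + 7x^3 - 2x^2 - 4x - 4:
Signs of coefficients: +, +, -, -, -
Number of sign changes: 1
Possible positive real roots: 1

For negative roots, examine f(-x) = 3x^4 - 7x^3 - 2x^2 + 4x - 4:
Signs of coefficients: +, -, -, +, -
Number of sign changes: 3
Possible negative real roots: 3, 1

Positive roots: 1; Negative roots: 3 or 1


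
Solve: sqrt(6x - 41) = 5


Square both sides: 6x - 41 = 5^2 = 25
6x = 25 + 41 = 66
x = 11
Check: sqrt(6*11 - 41) = sqrt(25) = 5 ✓

x = 11


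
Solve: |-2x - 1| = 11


An absolute value equation |expr| = 11 gives two cases:
Case 1: -2x - 1 = 11
  -2x = 12, so x = -6
Case 2: -2x - 1 = -11
  -2x = -10, so x = 5

x = -6, x = 5


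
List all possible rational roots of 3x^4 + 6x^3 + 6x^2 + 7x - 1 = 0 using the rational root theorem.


Rational root theorem: possible roots are ±p/q where:
  p divides the constant term (-1): p ∈ {1}
  q divides the leading coefficient (3): q ∈ {1, 3}

All possible rational roots: -1, -1/3, 1/3, 1

-1, -1/3, 1/3, 1


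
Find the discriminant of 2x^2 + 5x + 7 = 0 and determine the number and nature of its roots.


For ax^2 + bx + c = 0, discriminant D = b^2 - 4ac
Here a = 2, b = 5, c = 7
D = (5)^2 - 4(2)(7) = 25 - 56 = -31

D = -31 < 0
The equation has no real roots (2 complex conjugate roots).

Discriminant = -31, no real roots (2 complex conjugate roots)


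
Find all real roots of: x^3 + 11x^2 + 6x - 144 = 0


Let p(x) = x^3 + 11x^2 + 6x - 144. By the rational root theorem (leading coefficient 1), any rational root is an integer divisor of 144: try ±1, ±2, ... in turn.
Test x = 1: value = -126 ≠ 0.
Test x = -1: value = -140 ≠ 0.
Test x = 2: value = -80 ≠ 0.
Test x = -2: value = -120 ≠ 0.
Test x = 3: value = 0 ✓, so (x - 3) is a factor.
Synthetic division by (x - 3): bring down 1; 1(3) + 11 = 14; 14(3) + 6 = 48; 48(3) - 144 = 0 → quotient x^2 + 14x + 48, remainder 0.
Solve the quadratic x^2 + 14x + 48 = 0: discriminant = 14^2 - 4(1)(48) = 196 - 192 = 4.
sqrt(4) = 2, so x = (-14 ± 2)/2: x = -6 or x = -8.

x = -8, x = -6, x = 3


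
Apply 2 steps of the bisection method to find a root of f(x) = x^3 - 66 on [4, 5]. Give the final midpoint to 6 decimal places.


f(x) = x^3 - 66
f(4) = -2 < 0
f(5) = 59 > 0

Step 1: midpoint = (4.000000 + 5.000000)/2 = 4.500000
  f(4.500000) = 25.125000
  f(mid) > 0, so root is in [4.000000, 4.500000]

Step 2: midpoint = (4.000000 + 4.500000)/2 = 4.250000
  f(4.250000) = 10.765625
  f(mid) > 0, so root is in [4.000000, 4.250000]

midpoint = 4.250000


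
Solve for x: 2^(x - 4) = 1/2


Express both sides with the same base.
1/2 = 2^(-1)
Since the bases match, equate exponents: x - 4 = -1
So x = -1 - (-4) = 3

x = 3


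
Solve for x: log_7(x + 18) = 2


Convert to exponential form: x + 18 = 7^2 = 49
x = 49 - 18 = 31
Check: log_7(31 + 18) = log_7(49) = log_7(49) = 2 ✓

x = 31


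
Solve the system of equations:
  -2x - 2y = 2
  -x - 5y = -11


Using Cramer's rule:
Determinant D = (-2)(-5) - (-1)(-2) = 10 - 2 = 8
Dx = (2)(-5) - (-11)(-2) = -10 - 22 = -32
Dy = (-2)(-11) - (-1)(2) = 22 + 2 = 24
x = Dx/D = -32/8 = -4
y = Dy/D = 24/8 = 3

x = -4, y = 3


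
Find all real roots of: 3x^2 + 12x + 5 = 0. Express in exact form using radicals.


Using the quadratic formula: x = (-b ± sqrt(b^2 - 4ac)) / (2a)
Here a = 3, b = 12, c = 5
Discriminant = b^2 - 4ac = 12^2 - 4(3)(5) = 144 - 60 = 84
Since discriminant = 84 > 0, there are two real roots.
x = (-12 ± 2*sqrt(21)) / 6
Simplifying: x = (-6 ± sqrt(21)) / 3
Numerically: x ≈ -0.4725 or x ≈ -3.5275

x = (-6 + sqrt(21)) / 3 or x = (-6 - sqrt(21)) / 3


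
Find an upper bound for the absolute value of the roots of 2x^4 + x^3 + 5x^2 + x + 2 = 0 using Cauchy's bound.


Cauchy's bound: all roots r satisfy |r| <= 1 + max(|a_i/a_n|) for i = 0,...,n-1
where a_n is the leading coefficient.

Coefficients: [2, 1, 5, 1, 2]
Leading coefficient a_n = 2
Ratios |a_i/a_n|: 1/2, 5/2, 1/2, 1
Maximum ratio: 5/2
Cauchy's bound: |r| <= 1 + 5/2 = 7/2

Upper bound = 7/2


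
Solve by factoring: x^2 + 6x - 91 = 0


We need two numbers that multiply to -91 and add to 6.
Those numbers are -7 and 13 (since (-7) * 13 = -91 and (-7) + 13 = 6).
So x^2 + 6x - 91 = (x - 7)(x + 13) = 0
Setting each factor to zero: x = 7 or x = -13

x = -13, x = 7


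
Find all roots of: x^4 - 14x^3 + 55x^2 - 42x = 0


The constant term is 0, so x = 0 is a root. Factor out x:
  x^3 - 14x^2 + 55x - 42 = 0
Let p(x) = x^3 - 14x^2 + 55x - 42. By the rational root theorem (leading coefficient 1), any rational root is an integer divisor of 42: try ±1, ±2, ... in turn.
Test x = 1: value = 0 ✓, so (x - 1) is a factor.
Synthetic division by (x - 1): bring down 1; 1(1) - 14 = -13; (-13)(1) + 55 = 42; 42(1) - 42 = 0 → quotient x^2 - 13x + 42, remainder 0.
Solve the quadratic x^2 - 13x + 42 = 0: discriminant = (-13)^2 - 4(1)(42) = 169 - 168 = 1.
sqrt(1) = 1, so x = (13 ± 1)/2: x = 7 or x = 6.
Collecting all roots found:

x = 0, x = 1, x = 6, x = 7


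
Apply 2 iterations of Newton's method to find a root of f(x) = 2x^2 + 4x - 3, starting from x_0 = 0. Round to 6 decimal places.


Newton's method: x_(n+1) = x_n - f(x_n)/f'(x_n)
f(x) = 2x^2 + 4x - 3
f'(x) = 4x + 4

Iteration 1:
  f(0.000000) = -3.000000
  f'(0.000000) = 4.000000
  x_1 = 0.000000 - (-3.000000)/(4.000000) = 0.750000

Iteration 2:
  f(0.750000) = 1.125000
  f'(0.750000) = 7.000000
  x_2 = 0.750000 - (1.125000)/(7.000000) = 0.589286

x_2 = 0.589286


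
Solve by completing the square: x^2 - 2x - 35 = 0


Start: x^2 - 2x - 35 = 0
Move constant: x^2 - 2x = 35
Half of -2 is -1, squared is 1
Add 1 to both sides: x^2 - 2x + 1 = 36
(x - 1)^2 = 36
x - 1 = ±6
x = 1 + 6 = 7 or x = 1 - 6 = -5

x = -5, x = 7


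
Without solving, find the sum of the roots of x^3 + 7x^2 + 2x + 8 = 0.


By Vieta's formulas for x^3 + bx^2 + cx + d = 0:
  r1 + r2 + r3 = -b/a = -7
  r1*r2 + r1*r3 + r2*r3 = c/a = 2
  r1*r2*r3 = -d/a = -8


Sum = -7


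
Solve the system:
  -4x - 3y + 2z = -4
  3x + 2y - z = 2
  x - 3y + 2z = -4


Using Cramer's rule. Expand each determinant along the first row.
D  = (-4)*[2*2 - (-1)*(-3)] - (-3)*[3*2 - (-1)*1] + 2*[3*(-3) - 2*1]
  = (-4)*(1) - (-3)*(7) + 2*(-11) = -5
Dx = (-4)*[2*2 - (-1)*(-3)] - (-3)*[2*2 - (-1)*(-4)] + 2*[2*(-3) - 2*(-4)]
  = (-4)*(1) - (-3)*(0) + 2*(2) = 0
Dy = (-4)*[2*2 - (-1)*(-4)] - (-4)*[3*2 - (-1)*1] + 2*[3*(-4) - 2*1]
  = (-4)*(0) - (-4)*(7) + 2*(-14) = 0
Dz = (-4)*[2*(-4) - 2*(-3)] - (-3)*[3*(-4) - 2*1] + (-4)*[3*(-3) - 2*1]
  = (-4)*(-2) - (-3)*(-14) + (-4)*(-11) = 10
x = Dx/D = 0/-5 = 0, y = Dy/D = 0/-5 = 0, z = Dz/D = 10/-5 = -2
Check eq1: (-4)(0) + (-3)(0) + (2)(-2) = -4 = -4 ✓
Check eq2: (3)(0) + (2)(0) + (-1)(-2) = 2 = 2 ✓
Check eq3: (1)(0) + (-3)(0) + (2)(-2) = -4 = -4 ✓

x = 0, y = 0, z = -2


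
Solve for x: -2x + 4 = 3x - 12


Starting with: -2x + 4 = 3x - 12
Move all x terms to left: (-2 - 3)x = -12 - 4
Simplify: -5x = -16
Divide both sides by -5: x = 16/5

x = 16/5


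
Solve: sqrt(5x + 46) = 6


Square both sides: 5x + 46 = 6^2 = 36
5x = 36 - 46 = -10
x = -2
Check: sqrt(5*(-2) + 46) = sqrt(36) = 6 ✓

x = -2


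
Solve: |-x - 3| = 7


An absolute value equation |expr| = 7 gives two cases:
Case 1: -x - 3 = 7
  -x = 10, so x = -10
Case 2: -x - 3 = -7
  -x = -4, so x = 4

x = -10, x = 4


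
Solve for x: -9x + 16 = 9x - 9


Starting with: -9x + 16 = 9x - 9
Move all x terms to left: (-9 - 9)x = -9 - 16
Simplify: -18x = -25
Divide both sides by -18: x = 25/18

x = 25/18


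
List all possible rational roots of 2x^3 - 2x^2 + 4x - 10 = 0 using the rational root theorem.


Rational root theorem: possible roots are ±p/q where:
  p divides the constant term (-10): p ∈ {1, 2, 5, 10}
  q divides the leading coefficient (2): q ∈ {1, 2}

All possible rational roots: -10, -5, -5/2, -2, -1, -1/2, 1/2, 1, 2, 5/2, 5, 10

-10, -5, -5/2, -2, -1, -1/2, 1/2, 1, 2, 5/2, 5, 10


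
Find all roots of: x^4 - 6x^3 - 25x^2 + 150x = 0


The constant term is 0, so x = 0 is a root. Factor out x:
  x^3 - 6x^2 - 25x + 150 = 0
Let p(x) = x^3 - 6x^2 - 25x + 150. By the rational root theorem (leading coefficient 1), any rational root is an integer divisor of 150: try ±1, ±2, ... in turn.
Test x = 1: value = 120 ≠ 0.
Test x = -1: value = 168 ≠ 0.
Test x = 2: value = 84 ≠ 0.
Test x = -2: value = 168 ≠ 0.
Test x = 3: value = 48 ≠ 0.
Test x = -3: value = 144 ≠ 0.
Test x = 5: value = 0 ✓, so (x - 5) is a factor.
Synthetic division by (x - 5): bring down 1; 1(5) - 6 = -1; (-1)(5) - 25 = -30; (-30)(5) + 150 = 0 → quotient x^2 - x - 30, remainder 0.
Solve the quadratic x^2 - x - 30 = 0: discriminant = (-1)^2 - 4(1)(-30) = 1 + 120 = 121.
sqrt(121) = 11, so x = (1 ± 11)/2: x = 6 or x = -5.
Collecting all roots found:

x = -5, x = 0, x = 5, x = 6


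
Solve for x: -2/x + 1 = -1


Subtract 1 from both sides: -2/x = -2
Multiply both sides by x: -2 = -2 * x
Divide by -2: x = 1

x = 1


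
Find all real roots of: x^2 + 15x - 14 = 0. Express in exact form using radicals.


Using the quadratic formula: x = (-b ± sqrt(b^2 - 4ac)) / (2a)
Here a = 1, b = 15, c = -14
Discriminant = b^2 - 4ac = 15^2 - 4(1)(-14) = 225 + 56 = 281
Since discriminant = 281 > 0, there are two real roots.
x = (-15 ± sqrt(281)) / 2
Numerically: x ≈ 0.8815 or x ≈ -15.8815

x = (-15 + sqrt(281)) / 2 or x = (-15 - sqrt(281)) / 2


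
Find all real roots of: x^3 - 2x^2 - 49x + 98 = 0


Let p(x) = x^3 - 2x^2 - 49x + 98. By the rational root theorem (leading coefficient 1), any rational root is an integer divisor of 98: try ±1, ±2, ... in turn.
Test x = 1: value = 48 ≠ 0.
Test x = -1: value = 144 ≠ 0.
Test x = 2: value = 0 ✓, so (x - 2) is a factor.
Synthetic division by (x - 2): bring down 1; 1(2) - 2 = 0; 0(2) - 49 = -49; (-49)(2) + 98 = 0 → quotient x^2 - 49, remainder 0.
Solve the quadratic x^2 - 49 = 0: discriminant = 0^2 - 4(1)(-49) = 0 + 196 = 196.
sqrt(196) = 14, so x = (0 ± 14)/2: x = 7 or x = -7.

x = -7, x = 2, x = 7


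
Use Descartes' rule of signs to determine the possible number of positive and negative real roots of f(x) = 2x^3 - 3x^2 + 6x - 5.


Descartes' rule of signs:

For positive roots, count sign changes in f(x) = 2x^3 - 3x^2 + 6x - 5:
Signs of coefficients: +, -, +, -
Number of sign changes: 3
Possible positive real roots: 3, 1

For negative roots, examine f(-x) = -2x^3 - 3x^2 - 6x - 5:
Signs of coefficients: -, -, -, -
Number of sign changes: 0
Possible negative real roots: 0

Positive roots: 3 or 1; Negative roots: 0


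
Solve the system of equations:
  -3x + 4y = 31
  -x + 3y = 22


Using Cramer's rule:
Determinant D = (-3)(3) - (-1)(4) = -9 + 4 = -5
Dx = (31)(3) - (22)(4) = 93 - 88 = 5
Dy = (-3)(22) - (-1)(31) = -66 + 31 = -35
x = Dx/D = 5/-5 = -1
y = Dy/D = -35/-5 = 7

x = -1, y = 7


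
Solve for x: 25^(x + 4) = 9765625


Express both sides with the same base.
9765625 = 25^5
Since the bases match, equate exponents: x + 4 = 5
So x = 5 - (4) = 1

x = 1


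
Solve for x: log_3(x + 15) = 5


Convert to exponential form: x + 15 = 3^5 = 243
x = 243 - 15 = 228
Check: log_3(228 + 15) = log_3(243) = log_3(243) = 5 ✓

x = 228


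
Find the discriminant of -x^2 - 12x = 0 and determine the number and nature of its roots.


For ax^2 + bx + c = 0, discriminant D = b^2 - 4ac
Here a = -1, b = -12, c = 0
D = (-12)^2 - 4(-1)(0) = 144 - 0 = 144

D = 144 > 0 and is a perfect square (sqrt = 12)
The equation has 2 distinct real rational roots.

Discriminant = 144, 2 distinct real rational roots


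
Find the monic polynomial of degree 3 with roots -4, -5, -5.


A monic polynomial with roots -4, -5, -5 is:
p(x) = (x + 4)(x + 5)(x + 5)
After multiplying by (x + 4): x + 4
After multiplying by (x + 5): x^2 + 9x + 20
After multiplying by (x + 5): x^3 + 14x^2 + 65x + 100

x^3 + 14x^2 + 65x + 100


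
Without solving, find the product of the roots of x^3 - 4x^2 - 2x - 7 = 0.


By Vieta's formulas for x^3 + bx^2 + cx + d = 0:
  r1 + r2 + r3 = -b/a = 4
  r1*r2 + r1*r3 + r2*r3 = c/a = -2
  r1*r2*r3 = -d/a = 7


Product = 7


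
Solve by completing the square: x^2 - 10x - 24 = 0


Start: x^2 - 10x - 24 = 0
Move constant: x^2 - 10x = 24
Half of -10 is -5, squared is 25
Add 25 to both sides: x^2 - 10x + 25 = 49
(x - 5)^2 = 49
x - 5 = ±7
x = 5 + 7 = 12 or x = 5 - 7 = -2

x = -2, x = 12


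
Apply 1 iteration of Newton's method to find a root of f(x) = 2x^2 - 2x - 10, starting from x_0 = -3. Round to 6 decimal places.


Newton's method: x_(n+1) = x_n - f(x_n)/f'(x_n)
f(x) = 2x^2 - 2x - 10
f'(x) = 4x - 2

Iteration 1:
  f(-3.000000) = 14.000000
  f'(-3.000000) = -14.000000
  x_1 = -3.000000 - (14.000000)/(-14.000000) = -2.000000

x_1 = -2.000000


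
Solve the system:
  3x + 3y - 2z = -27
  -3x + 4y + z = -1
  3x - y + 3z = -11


Using Cramer's rule. Expand each determinant along the first row.
D  = 3*[4*3 - 1*(-1)] - 3*[(-3)*3 - 1*3] + (-2)*[(-3)*(-1) - 4*3]
  = 3*(13) - 3*(-12) + (-2)*(-9) = 93
Dx = (-27)*[4*3 - 1*(-1)] - 3*[(-1)*3 - 1*(-11)] + (-2)*[(-1)*(-1) - 4*(-11)]
  = (-27)*(13) - 3*(8) + (-2)*(45) = -465
Dy = 3*[(-1)*3 - 1*(-11)] - (-27)*[(-3)*3 - 1*3] + (-2)*[(-3)*(-11) - (-1)*3]
  = 3*(8) - (-27)*(-12) + (-2)*(36) = -372
Dz = 3*[4*(-11) - (-1)*(-1)] - 3*[(-3)*(-11) - (-1)*3] + (-27)*[(-3)*(-1) - 4*3]
  = 3*(-45) - 3*(36) + (-27)*(-9) = 0
x = Dx/D = -465/93 = -5, y = Dy/D = -372/93 = -4, z = Dz/D = 0/93 = 0
Check eq1: (3)(-5) + (3)(-4) + (-2)(0) = -27 = -27 ✓
Check eq2: (-3)(-5) + (4)(-4) + (1)(0) = -1 = -1 ✓
Check eq3: (3)(-5) + (-1)(-4) + (3)(0) = -11 = -11 ✓

x = -5, y = -4, z = 0


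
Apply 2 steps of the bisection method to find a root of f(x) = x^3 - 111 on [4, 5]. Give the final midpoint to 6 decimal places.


f(x) = x^3 - 111
f(4) = -47 < 0
f(5) = 14 > 0

Step 1: midpoint = (4.000000 + 5.000000)/2 = 4.500000
  f(4.500000) = -19.875000
  f(mid) < 0, so root is in [4.500000, 5.000000]

Step 2: midpoint = (4.500000 + 5.000000)/2 = 4.750000
  f(4.750000) = -3.828125
  f(mid) < 0, so root is in [4.750000, 5.000000]

midpoint = 4.750000


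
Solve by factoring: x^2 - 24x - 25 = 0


We need two numbers that multiply to -25 and add to -24.
Those numbers are -25 and 1 (since (-25) * 1 = -25 and (-25) + 1 = -24).
So x^2 - 24x - 25 = (x - 25)(x + 1) = 0
Setting each factor to zero: x = 25 or x = -1

x = -1, x = 25


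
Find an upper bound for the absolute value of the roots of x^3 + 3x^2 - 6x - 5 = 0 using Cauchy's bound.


Cauchy's bound: all roots r satisfy |r| <= 1 + max(|a_i/a_n|) for i = 0,...,n-1
where a_n is the leading coefficient.

Coefficients: [1, 3, -6, -5]
Leading coefficient a_n = 1
Ratios |a_i/a_n|: 3, 6, 5
Maximum ratio: 6
Cauchy's bound: |r| <= 1 + 6 = 7

Upper bound = 7


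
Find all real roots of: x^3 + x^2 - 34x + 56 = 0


Let p(x) = x^3 + x^2 - 34x + 56. By the rational root theorem (leading coefficient 1), any rational root is an integer divisor of 56: try ±1, ±2, ... in turn.
Test x = 1: value = 24 ≠ 0.
Test x = -1: value = 90 ≠ 0.
Test x = 2: value = 0 ✓, so (x - 2) is a factor.
Synthetic division by (x - 2): bring down 1; 1(2) + 1 = 3; 3(2) - 34 = -28; (-28)(2) + 56 = 0 → quotient x^2 + 3x - 28, remainder 0.
Solve the quadratic x^2 + 3x - 28 = 0: discriminant = 3^2 - 4(1)(-28) = 9 + 112 = 121.
sqrt(121) = 11, so x = (-3 ± 11)/2: x = 4 or x = -7.

x = -7, x = 2, x = 4


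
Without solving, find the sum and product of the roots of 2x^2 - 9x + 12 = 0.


By Vieta's formulas for ax^2 + bx + c = 0:
  Sum of roots = -b/a
  Product of roots = c/a

Here a = 2, b = -9, c = 12
Sum = -(-9)/2 = 9/2
Product = 12/2 = 6

Sum = 9/2, Product = 6


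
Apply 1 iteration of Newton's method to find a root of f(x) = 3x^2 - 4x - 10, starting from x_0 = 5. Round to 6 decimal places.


Newton's method: x_(n+1) = x_n - f(x_n)/f'(x_n)
f(x) = 3x^2 - 4x - 10
f'(x) = 6x - 4

Iteration 1:
  f(5.000000) = 45.000000
  f'(5.000000) = 26.000000
  x_1 = 5.000000 - (45.000000)/(26.000000) = 3.269231

x_1 = 3.269231


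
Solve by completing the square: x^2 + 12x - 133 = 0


Start: x^2 + 12x - 133 = 0
Move constant: x^2 + 12x = 133
Half of 12 is 6, squared is 36
Add 36 to both sides: x^2 + 12x + 36 = 169
(x + 6)^2 = 169
x + 6 = ±13
x = -6 + 13 = 7 or x = -6 - 13 = -19

x = -19, x = 7
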